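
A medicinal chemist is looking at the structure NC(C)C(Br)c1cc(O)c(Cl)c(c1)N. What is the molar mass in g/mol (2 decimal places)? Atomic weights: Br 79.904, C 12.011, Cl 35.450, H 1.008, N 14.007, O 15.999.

279.56 g/mol

First, the molecular formula is C9H12BrClN2O (counting implicit H from valence).
  Br: 1 × 79.904 = 79.904
  C: 9 × 12.011 = 108.099
  Cl: 1 × 35.450 = 35.450
  H: 12 × 1.008 = 12.096
  N: 2 × 14.007 = 28.014
  O: 1 × 15.999 = 15.999
Sum: 1×79.904 + 9×12.011 + 1×35.450 + 12×1.008 + 2×14.007 + 1×15.999 = 279.562 → 279.56 g/mol.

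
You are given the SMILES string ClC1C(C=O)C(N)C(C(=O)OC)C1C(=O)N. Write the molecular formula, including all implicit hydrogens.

Walk through each heavy atom and fill implicit hydrogens from standard valence (C 4, N 3, O 2, S 2, halogen 1):
  atom 1: Cl (halogen, monovalent) → 0 H
  atom 2: C, bond orders sum to 3 (valence 4) → 1 H
  atom 3: C, bond orders sum to 3 (valence 4) → 1 H
  atom 4: C, bond orders sum to 3 (valence 4) → 1 H
  atom 5: O, bond orders sum to 2 (valence 2) → 0 H
  atom 6: C, bond orders sum to 3 (valence 4) → 1 H
  atom 7: N, bond orders sum to 1 (valence 3) → 2 H
  atom 8: C, bond orders sum to 3 (valence 4) → 1 H
  atom 9: C, bond orders sum to 4 (valence 4) → 0 H
  atom 10: O, bond orders sum to 2 (valence 2) → 0 H
  atom 11: O, bond orders sum to 2 (valence 2) → 0 H
  atom 12: C, bond orders sum to 1 (valence 4) → 3 H
  atom 13: C, bond orders sum to 3 (valence 4) → 1 H
  atom 14: C, bond orders sum to 4 (valence 4) → 0 H
  atom 15: O, bond orders sum to 2 (valence 2) → 0 H
  atom 16: N, bond orders sum to 1 (valence 3) → 2 H
Totals → C:9, H:13, Cl:1, N:2, O:4.

C9H13ClN2O4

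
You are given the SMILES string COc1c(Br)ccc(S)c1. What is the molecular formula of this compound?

C7H7BrOS

Walk through each heavy atom and fill implicit hydrogens from standard valence (C 4, N 3, O 2, S 2, halogen 1); for lowercase aromatic atoms, an aromatic c carries 1 H when it has two neighbours and 0 H with three, and aromatic n carries 0 H:
  atom 1: C, bond orders sum to 1 (valence 4) → 3 H
  atom 2: O, bond orders sum to 2 (valence 2) → 0 H
  atom 3: aromatic c, 3 neighbours → 0 H
  atom 4: aromatic c, 3 neighbours → 0 H
  atom 5: Br (halogen, monovalent) → 0 H
  atom 6: aromatic c, 2 neighbours → 1 H
  atom 7: aromatic c, 2 neighbours → 1 H
  atom 8: aromatic c, 3 neighbours → 0 H
  atom 9: S, bond orders sum to 1 (valence 2) → 1 H
  atom 10: aromatic c, 2 neighbours → 1 H
Totals → C:7, H:7, Br:1, O:1, S:1.
In Hill order: C7H7BrOS.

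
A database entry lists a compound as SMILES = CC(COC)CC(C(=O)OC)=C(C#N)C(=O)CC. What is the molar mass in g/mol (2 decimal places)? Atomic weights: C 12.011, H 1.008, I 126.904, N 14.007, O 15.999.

253.30 g/mol

First, the molecular formula is C13H19NO4 (counting implicit H from valence).
  C: 13 × 12.011 = 156.143
  H: 19 × 1.008 = 19.152
  N: 1 × 14.007 = 14.007
  O: 4 × 15.999 = 63.996
Sum: 13×12.011 + 19×1.008 + 1×14.007 + 4×15.999 = 253.298 → 253.30 g/mol.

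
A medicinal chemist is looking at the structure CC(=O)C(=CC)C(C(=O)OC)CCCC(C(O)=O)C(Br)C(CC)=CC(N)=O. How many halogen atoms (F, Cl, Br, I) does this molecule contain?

1

Halogen atoms appear at heavy-atom position 20 (1×Br).
Other groups present: 2 alkene, 1 amide, 1 carboxylic acid, 1 ester, 1 ketone.
Halogen count: 1.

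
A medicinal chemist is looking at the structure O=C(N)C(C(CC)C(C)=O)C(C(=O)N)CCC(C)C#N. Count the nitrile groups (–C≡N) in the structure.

The nitrile motif appears at heavy-atom position 19 in the SMILES.
Other groups present: 2 amide, 1 ketone.
Nitrile count: 1.

1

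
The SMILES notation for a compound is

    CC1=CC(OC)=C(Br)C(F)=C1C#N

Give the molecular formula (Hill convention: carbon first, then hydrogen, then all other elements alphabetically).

C9H7BrFNO

Walk through each heavy atom and fill implicit hydrogens from standard valence (C 4, N 3, O 2, S 2, halogen 1):
  atom 1: C, bond orders sum to 1 (valence 4) → 3 H
  atom 2: C, bond orders sum to 4 (valence 4) → 0 H
  atom 3: C, bond orders sum to 3 (valence 4) → 1 H
  atom 4: C, bond orders sum to 4 (valence 4) → 0 H
  atom 5: O, bond orders sum to 2 (valence 2) → 0 H
  atom 6: C, bond orders sum to 1 (valence 4) → 3 H
  atom 7: C, bond orders sum to 4 (valence 4) → 0 H
  atom 8: Br (halogen, monovalent) → 0 H
  atom 9: C, bond orders sum to 4 (valence 4) → 0 H
  atom 10: F (halogen, monovalent) → 0 H
  atom 11: C, bond orders sum to 4 (valence 4) → 0 H
  atom 12: C, bond orders sum to 4 (valence 4) → 0 H
  atom 13: N, bond orders sum to 3 (valence 3) → 0 H
Totals → C:9, H:7, Br:1, F:1, N:1, O:1.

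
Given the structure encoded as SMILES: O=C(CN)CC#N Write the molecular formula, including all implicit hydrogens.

Walk through each heavy atom and fill implicit hydrogens from standard valence (C 4, N 3, O 2, S 2, halogen 1):
  atom 1: O, bond orders sum to 2 (valence 2) → 0 H
  atom 2: C, bond orders sum to 4 (valence 4) → 0 H
  atom 3: C, bond orders sum to 2 (valence 4) → 2 H
  atom 4: N, bond orders sum to 1 (valence 3) → 2 H
  atom 5: C, bond orders sum to 2 (valence 4) → 2 H
  atom 6: C, bond orders sum to 4 (valence 4) → 0 H
  atom 7: N, bond orders sum to 3 (valence 3) → 0 H
Totals → C:4, H:6, N:2, O:1.
In Hill order: C4H6N2O.

C4H6N2O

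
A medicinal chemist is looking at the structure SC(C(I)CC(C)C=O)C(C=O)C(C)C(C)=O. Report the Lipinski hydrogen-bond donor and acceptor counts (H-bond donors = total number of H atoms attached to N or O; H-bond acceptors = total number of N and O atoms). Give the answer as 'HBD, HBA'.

Donors: find every N or O and count the H atoms it carries.
  atom 9 (O): bond orders sum to 2 → 0 H
  atom 12 (O): bond orders sum to 2 → 0 H
  atom 17 (O): bond orders sum to 2 → 0 H
Lipinski HBD = 0.
Acceptors: N atoms = 0, O atoms = 3 → HBA = 3.

0, 3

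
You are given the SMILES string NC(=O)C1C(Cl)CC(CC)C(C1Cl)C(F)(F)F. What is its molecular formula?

C10H14Cl2F3NO

Walk through each heavy atom and fill implicit hydrogens from standard valence (C 4, N 3, O 2, S 2, halogen 1):
  atom 1: N, bond orders sum to 1 (valence 3) → 2 H
  atom 2: C, bond orders sum to 4 (valence 4) → 0 H
  atom 3: O, bond orders sum to 2 (valence 2) → 0 H
  atom 4: C, bond orders sum to 3 (valence 4) → 1 H
  atom 5: C, bond orders sum to 3 (valence 4) → 1 H
  atom 6: Cl (halogen, monovalent) → 0 H
  atom 7: C, bond orders sum to 2 (valence 4) → 2 H
  atom 8: C, bond orders sum to 3 (valence 4) → 1 H
  atom 9: C, bond orders sum to 2 (valence 4) → 2 H
  atom 10: C, bond orders sum to 1 (valence 4) → 3 H
  atom 11: C, bond orders sum to 3 (valence 4) → 1 H
  atom 12: C, bond orders sum to 3 (valence 4) → 1 H
  atom 13: Cl (halogen, monovalent) → 0 H
  atom 14: C, bond orders sum to 4 (valence 4) → 0 H
  atom 15: F (halogen, monovalent) → 0 H
  atom 16: F (halogen, monovalent) → 0 H
  atom 17: F (halogen, monovalent) → 0 H
Totals → C:10, H:14, Cl:2, F:3, N:1, O:1.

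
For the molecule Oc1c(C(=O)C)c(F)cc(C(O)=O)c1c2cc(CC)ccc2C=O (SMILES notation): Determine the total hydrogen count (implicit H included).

15

Walk through each heavy atom and fill implicit hydrogens from standard valence (C 4, N 3, O 2, S 2, halogen 1); for lowercase aromatic atoms, an aromatic c carries 1 H when it has two neighbours and 0 H with three, and aromatic n carries 0 H:
  atom 1: O, bond orders sum to 1 (valence 2) → 1 H
  atom 2: aromatic c, 3 neighbours → 0 H
  atom 3: aromatic c, 3 neighbours → 0 H
  atom 4: C, bond orders sum to 4 (valence 4) → 0 H
  atom 5: O, bond orders sum to 2 (valence 2) → 0 H
  atom 6: C, bond orders sum to 1 (valence 4) → 3 H
  atom 7: aromatic c, 3 neighbours → 0 H
  atom 8: F (halogen, monovalent) → 0 H
  atom 9: aromatic c, 2 neighbours → 1 H
  atom 10: aromatic c, 3 neighbours → 0 H
  atom 11: C, bond orders sum to 4 (valence 4) → 0 H
  atom 12: O, bond orders sum to 1 (valence 2) → 1 H
  atom 13: O, bond orders sum to 2 (valence 2) → 0 H
  atom 14: aromatic c, 3 neighbours → 0 H
  atom 15: aromatic c, 3 neighbours → 0 H
  atom 16: aromatic c, 2 neighbours → 1 H
  atom 17: aromatic c, 3 neighbours → 0 H
  atom 18: C, bond orders sum to 2 (valence 4) → 2 H
  atom 19: C, bond orders sum to 1 (valence 4) → 3 H
  atom 20: aromatic c, 2 neighbours → 1 H
  atom 21: aromatic c, 2 neighbours → 1 H
  atom 22: aromatic c, 3 neighbours → 0 H
  atom 23: C, bond orders sum to 3 (valence 4) → 1 H
  atom 24: O, bond orders sum to 2 (valence 2) → 0 H
Total hydrogens: 15.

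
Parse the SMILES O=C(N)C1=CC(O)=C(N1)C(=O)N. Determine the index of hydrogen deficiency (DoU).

Degree of unsaturation = (number of rings) + (number of π bonds).
Ring closures in the SMILES: 1.
π bonds: 4 double bonds (each 1 DoU) → 4 DoU from unsaturation.
Total DoU = 1 + 4 = 5.

5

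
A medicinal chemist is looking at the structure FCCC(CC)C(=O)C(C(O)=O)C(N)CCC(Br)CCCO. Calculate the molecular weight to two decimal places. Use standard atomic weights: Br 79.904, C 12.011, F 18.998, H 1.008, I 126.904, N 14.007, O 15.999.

384.29 g/mol

First, the molecular formula is C15H27BrFNO4 (counting implicit H from valence).
  Br: 1 × 79.904 = 79.904
  C: 15 × 12.011 = 180.165
  F: 1 × 18.998 = 18.998
  H: 27 × 1.008 = 27.216
  N: 1 × 14.007 = 14.007
  O: 4 × 15.999 = 63.996
Sum: 1×79.904 + 15×12.011 + 1×18.998 + 27×1.008 + 1×14.007 + 4×15.999 = 384.286 → 384.29 g/mol.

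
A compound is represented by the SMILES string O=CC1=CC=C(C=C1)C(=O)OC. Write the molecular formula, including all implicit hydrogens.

Walk through each heavy atom and fill implicit hydrogens from standard valence (C 4, N 3, O 2, S 2, halogen 1):
  atom 1: O, bond orders sum to 2 (valence 2) → 0 H
  atom 2: C, bond orders sum to 3 (valence 4) → 1 H
  atom 3: C, bond orders sum to 4 (valence 4) → 0 H
  atom 4: C, bond orders sum to 3 (valence 4) → 1 H
  atom 5: C, bond orders sum to 3 (valence 4) → 1 H
  atom 6: C, bond orders sum to 4 (valence 4) → 0 H
  atom 7: C, bond orders sum to 3 (valence 4) → 1 H
  atom 8: C, bond orders sum to 3 (valence 4) → 1 H
  atom 9: C, bond orders sum to 4 (valence 4) → 0 H
  atom 10: O, bond orders sum to 2 (valence 2) → 0 H
  atom 11: O, bond orders sum to 2 (valence 2) → 0 H
  atom 12: C, bond orders sum to 1 (valence 4) → 3 H
Totals → C:9, H:8, O:3.

C9H8O3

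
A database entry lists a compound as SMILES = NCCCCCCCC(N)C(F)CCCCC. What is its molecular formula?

Walk through each heavy atom and fill implicit hydrogens from standard valence (C 4, N 3, O 2, S 2, halogen 1):
  atom 1: N, bond orders sum to 1 (valence 3) → 2 H
  atom 2: C, bond orders sum to 2 (valence 4) → 2 H
  atom 3: C, bond orders sum to 2 (valence 4) → 2 H
  atom 4: C, bond orders sum to 2 (valence 4) → 2 H
  atom 5: C, bond orders sum to 2 (valence 4) → 2 H
  atom 6: C, bond orders sum to 2 (valence 4) → 2 H
  atom 7: C, bond orders sum to 2 (valence 4) → 2 H
  atom 8: C, bond orders sum to 2 (valence 4) → 2 H
  atom 9: C, bond orders sum to 3 (valence 4) → 1 H
  atom 10: N, bond orders sum to 1 (valence 3) → 2 H
  atom 11: C, bond orders sum to 3 (valence 4) → 1 H
  atom 12: F (halogen, monovalent) → 0 H
  atom 13: C, bond orders sum to 2 (valence 4) → 2 H
  atom 14: C, bond orders sum to 2 (valence 4) → 2 H
  atom 15: C, bond orders sum to 2 (valence 4) → 2 H
  atom 16: C, bond orders sum to 2 (valence 4) → 2 H
  atom 17: C, bond orders sum to 1 (valence 4) → 3 H
Totals → C:14, H:31, F:1, N:2.

C14H31FN2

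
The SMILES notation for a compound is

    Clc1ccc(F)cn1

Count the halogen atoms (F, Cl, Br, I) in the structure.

2

Halogen atoms appear at heavy-atom positions 1, 6 (1×Cl, 1×F).
Halogen count: 2.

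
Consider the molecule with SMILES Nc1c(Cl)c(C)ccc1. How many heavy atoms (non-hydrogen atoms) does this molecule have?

9

Every atom symbol written in the SMILES (organic subset) is one heavy atom; implicit H are not written.
Heavy atoms by element → C:7, Cl:1, N:1.
Total: 9.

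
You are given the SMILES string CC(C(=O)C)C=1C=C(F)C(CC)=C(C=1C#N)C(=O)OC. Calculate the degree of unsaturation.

Degree of unsaturation = (number of rings) + (number of π bonds).
Ring closures in the SMILES: 1.
π bonds: 5 double bonds (each 1 DoU), 1 triple bond (each 2 DoU) → 7 DoU from unsaturation.
Total DoU = 1 + 7 = 8.

8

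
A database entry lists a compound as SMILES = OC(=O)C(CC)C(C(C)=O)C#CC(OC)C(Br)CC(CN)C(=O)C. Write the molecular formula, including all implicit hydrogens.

C17H26BrNO5

Walk through each heavy atom and fill implicit hydrogens from standard valence (C 4, N 3, O 2, S 2, halogen 1):
  atom 1: O, bond orders sum to 1 (valence 2) → 1 H
  atom 2: C, bond orders sum to 4 (valence 4) → 0 H
  atom 3: O, bond orders sum to 2 (valence 2) → 0 H
  atom 4: C, bond orders sum to 3 (valence 4) → 1 H
  atom 5: C, bond orders sum to 2 (valence 4) → 2 H
  atom 6: C, bond orders sum to 1 (valence 4) → 3 H
  atom 7: C, bond orders sum to 3 (valence 4) → 1 H
  atom 8: C, bond orders sum to 4 (valence 4) → 0 H
  atom 9: C, bond orders sum to 1 (valence 4) → 3 H
  atom 10: O, bond orders sum to 2 (valence 2) → 0 H
  atom 11: C, bond orders sum to 4 (valence 4) → 0 H
  atom 12: C, bond orders sum to 4 (valence 4) → 0 H
  atom 13: C, bond orders sum to 3 (valence 4) → 1 H
  atom 14: O, bond orders sum to 2 (valence 2) → 0 H
  atom 15: C, bond orders sum to 1 (valence 4) → 3 H
  atom 16: C, bond orders sum to 3 (valence 4) → 1 H
  atom 17: Br (halogen, monovalent) → 0 H
  atom 18: C, bond orders sum to 2 (valence 4) → 2 H
  atom 19: C, bond orders sum to 3 (valence 4) → 1 H
  atom 20: C, bond orders sum to 2 (valence 4) → 2 H
  atom 21: N, bond orders sum to 1 (valence 3) → 2 H
  atom 22: C, bond orders sum to 4 (valence 4) → 0 H
  atom 23: O, bond orders sum to 2 (valence 2) → 0 H
  atom 24: C, bond orders sum to 1 (valence 4) → 3 H
Totals → C:17, H:26, Br:1, N:1, O:5.
In Hill order: C17H26BrNO5.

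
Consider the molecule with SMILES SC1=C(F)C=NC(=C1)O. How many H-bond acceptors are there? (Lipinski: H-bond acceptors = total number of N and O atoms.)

2

N atoms: 1; O atoms: 1.
Lipinski HBA = 1 + 1 = 2.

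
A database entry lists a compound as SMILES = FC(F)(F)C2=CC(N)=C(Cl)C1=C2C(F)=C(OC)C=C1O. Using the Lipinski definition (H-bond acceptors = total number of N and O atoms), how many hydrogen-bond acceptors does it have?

N atoms: 1; O atoms: 2.
Lipinski HBA = 1 + 2 = 3.

3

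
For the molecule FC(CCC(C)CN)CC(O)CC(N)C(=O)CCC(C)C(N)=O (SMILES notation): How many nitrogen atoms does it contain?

Scan the SMILES for N atoms (remember two-letter symbols like Cl and Br are single atoms).
Nitrogen count: 3.

3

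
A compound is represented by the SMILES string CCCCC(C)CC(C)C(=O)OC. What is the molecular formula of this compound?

Walk through each heavy atom and fill implicit hydrogens from standard valence (C 4, N 3, O 2, S 2, halogen 1):
  atom 1: C, bond orders sum to 1 (valence 4) → 3 H
  atom 2: C, bond orders sum to 2 (valence 4) → 2 H
  atom 3: C, bond orders sum to 2 (valence 4) → 2 H
  atom 4: C, bond orders sum to 2 (valence 4) → 2 H
  atom 5: C, bond orders sum to 3 (valence 4) → 1 H
  atom 6: C, bond orders sum to 1 (valence 4) → 3 H
  atom 7: C, bond orders sum to 2 (valence 4) → 2 H
  atom 8: C, bond orders sum to 3 (valence 4) → 1 H
  atom 9: C, bond orders sum to 1 (valence 4) → 3 H
  atom 10: C, bond orders sum to 4 (valence 4) → 0 H
  atom 11: O, bond orders sum to 2 (valence 2) → 0 H
  atom 12: O, bond orders sum to 2 (valence 2) → 0 H
  atom 13: C, bond orders sum to 1 (valence 4) → 3 H
Totals → C:11, H:22, O:2.

C11H22O2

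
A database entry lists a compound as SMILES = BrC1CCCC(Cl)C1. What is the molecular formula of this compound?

Walk through each heavy atom and fill implicit hydrogens from standard valence (C 4, N 3, O 2, S 2, halogen 1):
  atom 1: Br (halogen, monovalent) → 0 H
  atom 2: C, bond orders sum to 3 (valence 4) → 1 H
  atom 3: C, bond orders sum to 2 (valence 4) → 2 H
  atom 4: C, bond orders sum to 2 (valence 4) → 2 H
  atom 5: C, bond orders sum to 2 (valence 4) → 2 H
  atom 6: C, bond orders sum to 3 (valence 4) → 1 H
  atom 7: Cl (halogen, monovalent) → 0 H
  atom 8: C, bond orders sum to 2 (valence 4) → 2 H
Totals → C:6, H:10, Br:1, Cl:1.

C6H10BrCl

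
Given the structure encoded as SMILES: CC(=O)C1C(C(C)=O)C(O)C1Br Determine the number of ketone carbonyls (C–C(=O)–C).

2

The ketone motif appears at heavy-atom positions 2, 6 in the SMILES.
Other groups present: 1 hydroxyl.
Ketone count: 2.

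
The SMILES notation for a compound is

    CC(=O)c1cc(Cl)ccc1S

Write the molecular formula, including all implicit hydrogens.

Walk through each heavy atom and fill implicit hydrogens from standard valence (C 4, N 3, O 2, S 2, halogen 1); for lowercase aromatic atoms, an aromatic c carries 1 H when it has two neighbours and 0 H with three, and aromatic n carries 0 H:
  atom 1: C, bond orders sum to 1 (valence 4) → 3 H
  atom 2: C, bond orders sum to 4 (valence 4) → 0 H
  atom 3: O, bond orders sum to 2 (valence 2) → 0 H
  atom 4: aromatic c, 3 neighbours → 0 H
  atom 5: aromatic c, 2 neighbours → 1 H
  atom 6: aromatic c, 3 neighbours → 0 H
  atom 7: Cl (halogen, monovalent) → 0 H
  atom 8: aromatic c, 2 neighbours → 1 H
  atom 9: aromatic c, 2 neighbours → 1 H
  atom 10: aromatic c, 3 neighbours → 0 H
  atom 11: S, bond orders sum to 1 (valence 2) → 1 H
Totals → C:8, H:7, Cl:1, O:1, S:1.
In Hill order: C8H7ClOS.

C8H7ClOS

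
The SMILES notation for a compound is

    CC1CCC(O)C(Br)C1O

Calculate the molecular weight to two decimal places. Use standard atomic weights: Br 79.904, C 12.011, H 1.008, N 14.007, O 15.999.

209.08 g/mol

First, the molecular formula is C7H13BrO2 (counting implicit H from valence).
  Br: 1 × 79.904 = 79.904
  C: 7 × 12.011 = 84.077
  H: 13 × 1.008 = 13.104
  O: 2 × 15.999 = 31.998
Sum: 1×79.904 + 7×12.011 + 13×1.008 + 2×15.999 = 209.083 → 209.08 g/mol.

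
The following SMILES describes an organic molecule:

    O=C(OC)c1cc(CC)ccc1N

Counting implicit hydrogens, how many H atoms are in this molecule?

13

Walk through each heavy atom and fill implicit hydrogens from standard valence (C 4, N 3, O 2, S 2, halogen 1); for lowercase aromatic atoms, an aromatic c carries 1 H when it has two neighbours and 0 H with three, and aromatic n carries 0 H:
  atom 1: O, bond orders sum to 2 (valence 2) → 0 H
  atom 2: C, bond orders sum to 4 (valence 4) → 0 H
  atom 3: O, bond orders sum to 2 (valence 2) → 0 H
  atom 4: C, bond orders sum to 1 (valence 4) → 3 H
  atom 5: aromatic c, 3 neighbours → 0 H
  atom 6: aromatic c, 2 neighbours → 1 H
  atom 7: aromatic c, 3 neighbours → 0 H
  atom 8: C, bond orders sum to 2 (valence 4) → 2 H
  atom 9: C, bond orders sum to 1 (valence 4) → 3 H
  atom 10: aromatic c, 2 neighbours → 1 H
  atom 11: aromatic c, 2 neighbours → 1 H
  atom 12: aromatic c, 3 neighbours → 0 H
  atom 13: N, bond orders sum to 1 (valence 3) → 2 H
Total hydrogens: 13.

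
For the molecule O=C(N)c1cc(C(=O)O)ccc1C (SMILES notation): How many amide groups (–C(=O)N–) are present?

1

The amide motif appears at heavy-atom position 2 in the SMILES.
Other groups present: 1 carboxylic acid.
Amide count: 1.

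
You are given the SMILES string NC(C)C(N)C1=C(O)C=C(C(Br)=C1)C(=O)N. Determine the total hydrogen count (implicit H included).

14

Walk through each heavy atom and fill implicit hydrogens from standard valence (C 4, N 3, O 2, S 2, halogen 1):
  atom 1: N, bond orders sum to 1 (valence 3) → 2 H
  atom 2: C, bond orders sum to 3 (valence 4) → 1 H
  atom 3: C, bond orders sum to 1 (valence 4) → 3 H
  atom 4: C, bond orders sum to 3 (valence 4) → 1 H
  atom 5: N, bond orders sum to 1 (valence 3) → 2 H
  atom 6: C, bond orders sum to 4 (valence 4) → 0 H
  atom 7: C, bond orders sum to 4 (valence 4) → 0 H
  atom 8: O, bond orders sum to 1 (valence 2) → 1 H
  atom 9: C, bond orders sum to 3 (valence 4) → 1 H
  atom 10: C, bond orders sum to 4 (valence 4) → 0 H
  atom 11: C, bond orders sum to 4 (valence 4) → 0 H
  atom 12: Br (halogen, monovalent) → 0 H
  atom 13: C, bond orders sum to 3 (valence 4) → 1 H
  atom 14: C, bond orders sum to 4 (valence 4) → 0 H
  atom 15: O, bond orders sum to 2 (valence 2) → 0 H
  atom 16: N, bond orders sum to 1 (valence 3) → 2 H
Total hydrogens: 14.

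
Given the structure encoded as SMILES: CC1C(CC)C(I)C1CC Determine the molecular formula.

Walk through each heavy atom and fill implicit hydrogens from standard valence (C 4, N 3, O 2, S 2, halogen 1):
  atom 1: C, bond orders sum to 1 (valence 4) → 3 H
  atom 2: C, bond orders sum to 3 (valence 4) → 1 H
  atom 3: C, bond orders sum to 3 (valence 4) → 1 H
  atom 4: C, bond orders sum to 2 (valence 4) → 2 H
  atom 5: C, bond orders sum to 1 (valence 4) → 3 H
  atom 6: C, bond orders sum to 3 (valence 4) → 1 H
  atom 7: I (halogen, monovalent) → 0 H
  atom 8: C, bond orders sum to 3 (valence 4) → 1 H
  atom 9: C, bond orders sum to 2 (valence 4) → 2 H
  atom 10: C, bond orders sum to 1 (valence 4) → 3 H
Totals → C:9, H:17, I:1.

C9H17I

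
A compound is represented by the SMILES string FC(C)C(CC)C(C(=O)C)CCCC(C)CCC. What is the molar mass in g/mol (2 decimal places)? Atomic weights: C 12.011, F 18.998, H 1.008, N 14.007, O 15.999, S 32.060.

First, the molecular formula is C16H31FO (counting implicit H from valence).
  C: 16 × 12.011 = 192.176
  F: 1 × 18.998 = 18.998
  H: 31 × 1.008 = 31.248
  O: 1 × 15.999 = 15.999
Sum: 16×12.011 + 1×18.998 + 31×1.008 + 1×15.999 = 258.421 → 258.42 g/mol.

258.42 g/mol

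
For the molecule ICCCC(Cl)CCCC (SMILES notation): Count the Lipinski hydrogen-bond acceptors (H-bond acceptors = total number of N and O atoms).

0

N atoms: 0; O atoms: 0.
Lipinski HBA = 0 + 0 = 0.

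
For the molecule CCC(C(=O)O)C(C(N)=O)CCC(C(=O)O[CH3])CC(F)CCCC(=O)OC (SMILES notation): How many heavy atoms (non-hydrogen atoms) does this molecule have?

27

Every atom symbol written in the SMILES (organic subset) is one heavy atom; implicit H are not written.
Heavy atoms by element → C:18, F:1, N:1, O:7.
Total: 27.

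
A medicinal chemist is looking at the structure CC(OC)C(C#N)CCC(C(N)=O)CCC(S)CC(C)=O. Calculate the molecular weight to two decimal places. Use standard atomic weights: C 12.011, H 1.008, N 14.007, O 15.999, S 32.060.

First, the molecular formula is C15H26N2O3S (counting implicit H from valence).
  C: 15 × 12.011 = 180.165
  H: 26 × 1.008 = 26.208
  N: 2 × 14.007 = 28.014
  O: 3 × 15.999 = 47.997
  S: 1 × 32.060 = 32.060
Sum: 15×12.011 + 26×1.008 + 2×14.007 + 3×15.999 + 1×32.060 = 314.444 → 314.44 g/mol.

314.44 g/mol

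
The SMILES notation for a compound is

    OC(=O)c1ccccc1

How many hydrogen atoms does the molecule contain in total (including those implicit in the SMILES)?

Walk through each heavy atom and fill implicit hydrogens from standard valence (C 4, N 3, O 2, S 2, halogen 1); for lowercase aromatic atoms, an aromatic c carries 1 H when it has two neighbours and 0 H with three, and aromatic n carries 0 H:
  atom 1: O, bond orders sum to 1 (valence 2) → 1 H
  atom 2: C, bond orders sum to 4 (valence 4) → 0 H
  atom 3: O, bond orders sum to 2 (valence 2) → 0 H
  atom 4: aromatic c, 3 neighbours → 0 H
  atom 5: aromatic c, 2 neighbours → 1 H
  atom 6: aromatic c, 2 neighbours → 1 H
  atom 7: aromatic c, 2 neighbours → 1 H
  atom 8: aromatic c, 2 neighbours → 1 H
  atom 9: aromatic c, 2 neighbours → 1 H
Total hydrogens: 6.

6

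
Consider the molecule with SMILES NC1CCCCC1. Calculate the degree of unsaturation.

1

Degree of unsaturation = (number of rings) + (number of π bonds).
Ring closures in the SMILES: 1.
π bonds: none → 0 DoU from unsaturation.
Total DoU = 1 + 0 = 1.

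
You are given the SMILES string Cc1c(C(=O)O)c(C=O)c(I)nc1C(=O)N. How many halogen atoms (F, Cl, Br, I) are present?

1

Halogen atoms appear at heavy-atom position 11 (1×I).
Other groups present: 1 aldehyde, 1 amide, 1 carboxylic acid.
Halogen count: 1.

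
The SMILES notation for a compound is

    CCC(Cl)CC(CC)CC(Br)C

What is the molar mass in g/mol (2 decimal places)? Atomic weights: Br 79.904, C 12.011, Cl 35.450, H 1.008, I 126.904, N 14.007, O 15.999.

255.62 g/mol

First, the molecular formula is C10H20BrCl (counting implicit H from valence).
  Br: 1 × 79.904 = 79.904
  C: 10 × 12.011 = 120.110
  Cl: 1 × 35.450 = 35.450
  H: 20 × 1.008 = 20.160
Sum: 1×79.904 + 10×12.011 + 1×35.450 + 20×1.008 = 255.624 → 255.62 g/mol.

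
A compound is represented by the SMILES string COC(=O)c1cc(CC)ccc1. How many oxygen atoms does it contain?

Scan the SMILES for O atoms (remember two-letter symbols like Cl and Br are single atoms).
Oxygen count: 2.

2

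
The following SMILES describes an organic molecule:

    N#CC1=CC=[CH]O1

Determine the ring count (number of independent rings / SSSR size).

In SMILES, each pair of matching ring-closure digits denotes one ring-closing bond; the number of such bonds equals the number of independent rings.
Ring-closure bonds here: 1.

1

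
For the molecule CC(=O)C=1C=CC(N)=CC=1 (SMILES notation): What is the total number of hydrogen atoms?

Walk through each heavy atom and fill implicit hydrogens from standard valence (C 4, N 3, O 2, S 2, halogen 1):
  atom 1: C, bond orders sum to 1 (valence 4) → 3 H
  atom 2: C, bond orders sum to 4 (valence 4) → 0 H
  atom 3: O, bond orders sum to 2 (valence 2) → 0 H
  atom 4: C, bond orders sum to 4 (valence 4) → 0 H
  atom 5: C, bond orders sum to 3 (valence 4) → 1 H
  atom 6: C, bond orders sum to 3 (valence 4) → 1 H
  atom 7: C, bond orders sum to 4 (valence 4) → 0 H
  atom 8: N, bond orders sum to 1 (valence 3) → 2 H
  atom 9: C, bond orders sum to 3 (valence 4) → 1 H
  atom 10: C, bond orders sum to 3 (valence 4) → 1 H
Total hydrogens: 9.

9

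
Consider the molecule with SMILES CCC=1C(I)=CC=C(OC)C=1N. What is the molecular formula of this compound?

Walk through each heavy atom and fill implicit hydrogens from standard valence (C 4, N 3, O 2, S 2, halogen 1):
  atom 1: C, bond orders sum to 1 (valence 4) → 3 H
  atom 2: C, bond orders sum to 2 (valence 4) → 2 H
  atom 3: C, bond orders sum to 4 (valence 4) → 0 H
  atom 4: C, bond orders sum to 4 (valence 4) → 0 H
  atom 5: I (halogen, monovalent) → 0 H
  atom 6: C, bond orders sum to 3 (valence 4) → 1 H
  atom 7: C, bond orders sum to 3 (valence 4) → 1 H
  atom 8: C, bond orders sum to 4 (valence 4) → 0 H
  atom 9: O, bond orders sum to 2 (valence 2) → 0 H
  atom 10: C, bond orders sum to 1 (valence 4) → 3 H
  atom 11: C, bond orders sum to 4 (valence 4) → 0 H
  atom 12: N, bond orders sum to 1 (valence 3) → 2 H
Totals → C:9, H:12, I:1, N:1, O:1.

C9H12INO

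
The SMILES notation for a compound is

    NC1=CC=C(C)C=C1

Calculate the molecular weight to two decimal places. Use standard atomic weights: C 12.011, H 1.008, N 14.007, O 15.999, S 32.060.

107.16 g/mol

First, the molecular formula is C7H9N (counting implicit H from valence).
  C: 7 × 12.011 = 84.077
  H: 9 × 1.008 = 9.072
  N: 1 × 14.007 = 14.007
Sum: 7×12.011 + 9×1.008 + 1×14.007 = 107.156 → 107.16 g/mol.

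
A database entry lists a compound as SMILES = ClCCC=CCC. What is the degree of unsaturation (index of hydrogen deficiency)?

1

Degree of unsaturation = (number of rings) + (number of π bonds).
Ring closures in the SMILES: 0.
π bonds: 1 double bond (each 1 DoU) → 1 DoU from unsaturation.
Total DoU = 0 + 1 = 1.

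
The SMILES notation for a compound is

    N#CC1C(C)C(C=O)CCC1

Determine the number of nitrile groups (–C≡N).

The nitrile motif appears at heavy-atom position 2 in the SMILES.
Other groups present: 1 aldehyde.
Nitrile count: 1.

1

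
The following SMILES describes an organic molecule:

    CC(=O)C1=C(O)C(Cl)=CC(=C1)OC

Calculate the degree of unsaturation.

Molecular formula: C9H9ClO3.
DoU = (2C + 2 + N − H − X) / 2, where X is the halogen count and O/S are ignored.
    = (2·9 + 2 + 0 − 9 − 1) / 2 = 10 / 2 = 5.

5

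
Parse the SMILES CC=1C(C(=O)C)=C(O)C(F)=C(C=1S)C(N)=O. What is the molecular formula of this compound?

Walk through each heavy atom and fill implicit hydrogens from standard valence (C 4, N 3, O 2, S 2, halogen 1):
  atom 1: C, bond orders sum to 1 (valence 4) → 3 H
  atom 2: C, bond orders sum to 4 (valence 4) → 0 H
  atom 3: C, bond orders sum to 4 (valence 4) → 0 H
  atom 4: C, bond orders sum to 4 (valence 4) → 0 H
  atom 5: O, bond orders sum to 2 (valence 2) → 0 H
  atom 6: C, bond orders sum to 1 (valence 4) → 3 H
  atom 7: C, bond orders sum to 4 (valence 4) → 0 H
  atom 8: O, bond orders sum to 1 (valence 2) → 1 H
  atom 9: C, bond orders sum to 4 (valence 4) → 0 H
  atom 10: F (halogen, monovalent) → 0 H
  atom 11: C, bond orders sum to 4 (valence 4) → 0 H
  atom 12: C, bond orders sum to 4 (valence 4) → 0 H
  atom 13: S, bond orders sum to 1 (valence 2) → 1 H
  atom 14: C, bond orders sum to 4 (valence 4) → 0 H
  atom 15: N, bond orders sum to 1 (valence 3) → 2 H
  atom 16: O, bond orders sum to 2 (valence 2) → 0 H
Totals → C:10, H:10, F:1, N:1, O:3, S:1.

C10H10FNO3S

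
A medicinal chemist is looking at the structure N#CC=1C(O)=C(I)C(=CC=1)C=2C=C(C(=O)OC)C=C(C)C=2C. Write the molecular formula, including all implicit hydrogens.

Walk through each heavy atom and fill implicit hydrogens from standard valence (C 4, N 3, O 2, S 2, halogen 1):
  atom 1: N, bond orders sum to 3 (valence 3) → 0 H
  atom 2: C, bond orders sum to 4 (valence 4) → 0 H
  atom 3: C, bond orders sum to 4 (valence 4) → 0 H
  atom 4: C, bond orders sum to 4 (valence 4) → 0 H
  atom 5: O, bond orders sum to 1 (valence 2) → 1 H
  atom 6: C, bond orders sum to 4 (valence 4) → 0 H
  atom 7: I (halogen, monovalent) → 0 H
  atom 8: C, bond orders sum to 4 (valence 4) → 0 H
  atom 9: C, bond orders sum to 3 (valence 4) → 1 H
  atom 10: C, bond orders sum to 3 (valence 4) → 1 H
  atom 11: C, bond orders sum to 4 (valence 4) → 0 H
  atom 12: C, bond orders sum to 3 (valence 4) → 1 H
  atom 13: C, bond orders sum to 4 (valence 4) → 0 H
  atom 14: C, bond orders sum to 4 (valence 4) → 0 H
  atom 15: O, bond orders sum to 2 (valence 2) → 0 H
  atom 16: O, bond orders sum to 2 (valence 2) → 0 H
  atom 17: C, bond orders sum to 1 (valence 4) → 3 H
  atom 18: C, bond orders sum to 3 (valence 4) → 1 H
  atom 19: C, bond orders sum to 4 (valence 4) → 0 H
  atom 20: C, bond orders sum to 1 (valence 4) → 3 H
  atom 21: C, bond orders sum to 4 (valence 4) → 0 H
  atom 22: C, bond orders sum to 1 (valence 4) → 3 H
Totals → C:17, H:14, I:1, N:1, O:3.

C17H14INO3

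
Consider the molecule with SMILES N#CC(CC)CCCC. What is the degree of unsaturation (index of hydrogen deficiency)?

2

Molecular formula: C8H15N.
DoU = (2C + 2 + N − H − X) / 2, where X is the halogen count and O/S are ignored.
    = (2·8 + 2 + 1 − 15 − 0) / 2 = 4 / 2 = 2.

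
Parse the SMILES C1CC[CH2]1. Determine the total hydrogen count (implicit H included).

8

Walk through each heavy atom and fill implicit hydrogens from standard valence (C 4, N 3, O 2, S 2, halogen 1):
  atom 1: C, bond orders sum to 2 (valence 4) → 2 H
  atom 2: C, bond orders sum to 2 (valence 4) → 2 H
  atom 3: C, bond orders sum to 2 (valence 4) → 2 H
  atom 4: C with explicit H count 2
Total hydrogens: 8.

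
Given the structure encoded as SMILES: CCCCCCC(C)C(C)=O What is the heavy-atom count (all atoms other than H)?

Every atom symbol written in the SMILES (organic subset) is one heavy atom; implicit H are not written.
Heavy atoms by element → C:10, O:1.
Total: 11.

11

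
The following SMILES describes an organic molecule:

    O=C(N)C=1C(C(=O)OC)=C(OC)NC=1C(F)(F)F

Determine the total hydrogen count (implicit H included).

9

Walk through each heavy atom and fill implicit hydrogens from standard valence (C 4, N 3, O 2, S 2, halogen 1):
  atom 1: O, bond orders sum to 2 (valence 2) → 0 H
  atom 2: C, bond orders sum to 4 (valence 4) → 0 H
  atom 3: N, bond orders sum to 1 (valence 3) → 2 H
  atom 4: C, bond orders sum to 4 (valence 4) → 0 H
  atom 5: C, bond orders sum to 4 (valence 4) → 0 H
  atom 6: C, bond orders sum to 4 (valence 4) → 0 H
  atom 7: O, bond orders sum to 2 (valence 2) → 0 H
  atom 8: O, bond orders sum to 2 (valence 2) → 0 H
  atom 9: C, bond orders sum to 1 (valence 4) → 3 H
  atom 10: C, bond orders sum to 4 (valence 4) → 0 H
  atom 11: O, bond orders sum to 2 (valence 2) → 0 H
  atom 12: C, bond orders sum to 1 (valence 4) → 3 H
  atom 13: N, bond orders sum to 2 (valence 3) → 1 H
  atom 14: C, bond orders sum to 4 (valence 4) → 0 H
  atom 15: C, bond orders sum to 4 (valence 4) → 0 H
  atom 16: F (halogen, monovalent) → 0 H
  atom 17: F (halogen, monovalent) → 0 H
  atom 18: F (halogen, monovalent) → 0 H
Total hydrogens: 9.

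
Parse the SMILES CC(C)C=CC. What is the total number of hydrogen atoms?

Walk through each heavy atom and fill implicit hydrogens from standard valence (C 4, N 3, O 2, S 2, halogen 1):
  atom 1: C, bond orders sum to 1 (valence 4) → 3 H
  atom 2: C, bond orders sum to 3 (valence 4) → 1 H
  atom 3: C, bond orders sum to 1 (valence 4) → 3 H
  atom 4: C, bond orders sum to 3 (valence 4) → 1 H
  atom 5: C, bond orders sum to 3 (valence 4) → 1 H
  atom 6: C, bond orders sum to 1 (valence 4) → 3 H
Total hydrogens: 12.

12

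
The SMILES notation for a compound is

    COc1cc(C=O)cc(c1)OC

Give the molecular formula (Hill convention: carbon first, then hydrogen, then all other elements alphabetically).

Walk through each heavy atom and fill implicit hydrogens from standard valence (C 4, N 3, O 2, S 2, halogen 1); for lowercase aromatic atoms, an aromatic c carries 1 H when it has two neighbours and 0 H with three, and aromatic n carries 0 H:
  atom 1: C, bond orders sum to 1 (valence 4) → 3 H
  atom 2: O, bond orders sum to 2 (valence 2) → 0 H
  atom 3: aromatic c, 3 neighbours → 0 H
  atom 4: aromatic c, 2 neighbours → 1 H
  atom 5: aromatic c, 3 neighbours → 0 H
  atom 6: C, bond orders sum to 3 (valence 4) → 1 H
  atom 7: O, bond orders sum to 2 (valence 2) → 0 H
  atom 8: aromatic c, 2 neighbours → 1 H
  atom 9: aromatic c, 3 neighbours → 0 H
  atom 10: aromatic c, 2 neighbours → 1 H
  atom 11: O, bond orders sum to 2 (valence 2) → 0 H
  atom 12: C, bond orders sum to 1 (valence 4) → 3 H
Totals → C:9, H:10, O:3.
In Hill order: C9H10O3.

C9H10O3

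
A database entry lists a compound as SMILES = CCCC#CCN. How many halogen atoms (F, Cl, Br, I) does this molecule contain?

0

Scan the SMILES for the halogen motif — none present.
Groups that are present: 1 alkyne, 1 primary amine.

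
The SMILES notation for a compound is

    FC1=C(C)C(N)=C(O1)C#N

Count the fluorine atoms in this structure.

Scan the SMILES for F atoms (remember two-letter symbols like Cl and Br are single atoms).
Fluorine count: 1.

1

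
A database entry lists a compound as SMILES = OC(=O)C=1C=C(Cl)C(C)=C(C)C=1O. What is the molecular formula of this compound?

Walk through each heavy atom and fill implicit hydrogens from standard valence (C 4, N 3, O 2, S 2, halogen 1):
  atom 1: O, bond orders sum to 1 (valence 2) → 1 H
  atom 2: C, bond orders sum to 4 (valence 4) → 0 H
  atom 3: O, bond orders sum to 2 (valence 2) → 0 H
  atom 4: C, bond orders sum to 4 (valence 4) → 0 H
  atom 5: C, bond orders sum to 3 (valence 4) → 1 H
  atom 6: C, bond orders sum to 4 (valence 4) → 0 H
  atom 7: Cl (halogen, monovalent) → 0 H
  atom 8: C, bond orders sum to 4 (valence 4) → 0 H
  atom 9: C, bond orders sum to 1 (valence 4) → 3 H
  atom 10: C, bond orders sum to 4 (valence 4) → 0 H
  atom 11: C, bond orders sum to 1 (valence 4) → 3 H
  atom 12: C, bond orders sum to 4 (valence 4) → 0 H
  atom 13: O, bond orders sum to 1 (valence 2) → 1 H
Totals → C:9, H:9, Cl:1, O:3.
In Hill order: C9H9ClO3.

C9H9ClO3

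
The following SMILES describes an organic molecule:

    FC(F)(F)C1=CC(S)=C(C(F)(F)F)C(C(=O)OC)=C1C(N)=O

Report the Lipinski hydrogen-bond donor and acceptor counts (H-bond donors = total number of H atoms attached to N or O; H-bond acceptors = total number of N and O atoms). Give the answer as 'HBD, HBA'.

2, 4

Donors: find every N or O and count the H atoms it carries.
  atom 16 (O): bond orders sum to 2 → 0 H
  atom 17 (O): bond orders sum to 2 → 0 H
  atom 21 (N): bond orders sum to 1 → 2 H
  atom 22 (O): bond orders sum to 2 → 0 H
Lipinski HBD = 2.
Acceptors: N atoms = 1, O atoms = 3 → HBA = 4.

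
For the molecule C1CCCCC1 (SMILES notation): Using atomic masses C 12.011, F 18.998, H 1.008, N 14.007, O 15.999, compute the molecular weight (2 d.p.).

84.16 g/mol

First, the molecular formula is C6H12 (counting implicit H from valence).
  C: 6 × 12.011 = 72.066
  H: 12 × 1.008 = 12.096
Sum: 6×12.011 + 12×1.008 = 84.162 → 84.16 g/mol.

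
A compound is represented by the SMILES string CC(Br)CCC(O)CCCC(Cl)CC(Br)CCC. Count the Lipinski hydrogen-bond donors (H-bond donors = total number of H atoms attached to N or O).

1

Donors: find every N or O and count the H atoms it carries.
  atom 7 (O): bond orders sum to 1 → 1 H
Lipinski HBD = 1.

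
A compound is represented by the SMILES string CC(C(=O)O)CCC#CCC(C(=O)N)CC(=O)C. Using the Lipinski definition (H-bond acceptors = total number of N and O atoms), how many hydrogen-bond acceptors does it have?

5

N atoms: 1; O atoms: 4.
Lipinski HBA = 1 + 4 = 5.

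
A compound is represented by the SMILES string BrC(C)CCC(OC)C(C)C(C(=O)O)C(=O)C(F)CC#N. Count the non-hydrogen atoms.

Every atom symbol written in the SMILES (organic subset) is one heavy atom; implicit H are not written.
Heavy atoms by element → Br:1, C:14, F:1, N:1, O:4.
Total: 21.

21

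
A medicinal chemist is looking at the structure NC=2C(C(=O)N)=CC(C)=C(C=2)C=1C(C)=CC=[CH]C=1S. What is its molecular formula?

C15H16N2OS

Walk through each heavy atom and fill implicit hydrogens from standard valence (C 4, N 3, O 2, S 2, halogen 1):
  atom 1: N, bond orders sum to 1 (valence 3) → 2 H
  atom 2: C, bond orders sum to 4 (valence 4) → 0 H
  atom 3: C, bond orders sum to 4 (valence 4) → 0 H
  atom 4: C, bond orders sum to 4 (valence 4) → 0 H
  atom 5: O, bond orders sum to 2 (valence 2) → 0 H
  atom 6: N, bond orders sum to 1 (valence 3) → 2 H
  atom 7: C, bond orders sum to 3 (valence 4) → 1 H
  atom 8: C, bond orders sum to 4 (valence 4) → 0 H
  atom 9: C, bond orders sum to 1 (valence 4) → 3 H
  atom 10: C, bond orders sum to 4 (valence 4) → 0 H
  atom 11: C, bond orders sum to 3 (valence 4) → 1 H
  atom 12: C, bond orders sum to 4 (valence 4) → 0 H
  atom 13: C, bond orders sum to 4 (valence 4) → 0 H
  atom 14: C, bond orders sum to 1 (valence 4) → 3 H
  atom 15: C, bond orders sum to 3 (valence 4) → 1 H
  atom 16: C, bond orders sum to 3 (valence 4) → 1 H
  atom 17: C with explicit H count 1
  atom 18: C, bond orders sum to 4 (valence 4) → 0 H
  atom 19: S, bond orders sum to 1 (valence 2) → 1 H
Totals → C:15, H:16, N:2, O:1, S:1.
In Hill order: C15H16N2OS.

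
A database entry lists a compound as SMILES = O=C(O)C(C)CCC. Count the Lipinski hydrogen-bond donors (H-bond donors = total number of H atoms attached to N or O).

1

Donors: find every N or O and count the H atoms it carries.
  atom 1 (O): bond orders sum to 2 → 0 H
  atom 3 (O): bond orders sum to 1 → 1 H
Lipinski HBD = 1.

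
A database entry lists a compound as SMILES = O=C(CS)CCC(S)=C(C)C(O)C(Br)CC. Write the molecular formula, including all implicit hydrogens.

Walk through each heavy atom and fill implicit hydrogens from standard valence (C 4, N 3, O 2, S 2, halogen 1):
  atom 1: O, bond orders sum to 2 (valence 2) → 0 H
  atom 2: C, bond orders sum to 4 (valence 4) → 0 H
  atom 3: C, bond orders sum to 2 (valence 4) → 2 H
  atom 4: S, bond orders sum to 1 (valence 2) → 1 H
  atom 5: C, bond orders sum to 2 (valence 4) → 2 H
  atom 6: C, bond orders sum to 2 (valence 4) → 2 H
  atom 7: C, bond orders sum to 4 (valence 4) → 0 H
  atom 8: S, bond orders sum to 1 (valence 2) → 1 H
  atom 9: C, bond orders sum to 4 (valence 4) → 0 H
  atom 10: C, bond orders sum to 1 (valence 4) → 3 H
  atom 11: C, bond orders sum to 3 (valence 4) → 1 H
  atom 12: O, bond orders sum to 1 (valence 2) → 1 H
  atom 13: C, bond orders sum to 3 (valence 4) → 1 H
  atom 14: Br (halogen, monovalent) → 0 H
  atom 15: C, bond orders sum to 2 (valence 4) → 2 H
  atom 16: C, bond orders sum to 1 (valence 4) → 3 H
Totals → C:11, H:19, Br:1, O:2, S:2.

C11H19BrO2S2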